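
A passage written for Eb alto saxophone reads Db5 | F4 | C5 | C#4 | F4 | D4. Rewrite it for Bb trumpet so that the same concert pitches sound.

Gb4 Bb3 F4 F#3 Bb3 G3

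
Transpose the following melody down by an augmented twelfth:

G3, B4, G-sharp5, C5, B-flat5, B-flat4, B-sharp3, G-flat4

G3 -> Cb2
B4 -> Eb3
G#5 -> C4
C5 -> Fb3
Bb5 -> Ebb4
Bb4 -> Ebb3
B#3 -> E2
Gb4 -> Cbb3

Cb2 Eb3 C4 Fb3 Ebb4 Ebb3 E2 Cbb3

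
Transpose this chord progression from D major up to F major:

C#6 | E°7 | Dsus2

D major up to F major is a minor third; each chord root moves by that interval while the quality stays the same.
C#6: root C# up a minor third → E, giving E6.
E°7: root E up a minor third → G, giving G°7.
Dsus2: root D up a minor third → F, giving Fsus2.

E6 G°7 Fsus2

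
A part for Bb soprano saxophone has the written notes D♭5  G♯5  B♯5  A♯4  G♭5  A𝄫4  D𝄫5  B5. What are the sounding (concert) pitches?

Cb5 F#5 A#5 G#4 Fb5 Gbb4 Cbb5 A5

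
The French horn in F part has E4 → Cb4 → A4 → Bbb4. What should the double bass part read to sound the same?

First find concert pitch: the French horn in F sounds a perfect fifth below written, so E4 Cb4 A4 Bbb4 sounds A3 Fb3 D4 Ebb4.
Then write for double bass: it sounds a perfect octave below written, so the part must be a perfect octave above concert.
A3 → A4
Fb3 → Fb4
D4 → D5
Ebb4 → Ebb5

A4 Fb4 D5 Ebb5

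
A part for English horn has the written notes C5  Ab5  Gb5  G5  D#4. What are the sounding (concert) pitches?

F4 Db5 Cb5 C5 G#3

Written C4 on the English horn sounds as F3, a perfect fifth lower; apply that shift to every note.
C5 gives F4
Ab5 gives Db5
Gb5 gives Cb5
G5 gives C5
D#4 gives G#3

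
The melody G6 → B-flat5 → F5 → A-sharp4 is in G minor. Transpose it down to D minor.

D6 F5 C5 E#4

G minor to D minor down is a perfect fourth, so every note moves down by that interval.
G6 gives D6
Bb5 gives F5
F5 gives C5
A#4 gives E#4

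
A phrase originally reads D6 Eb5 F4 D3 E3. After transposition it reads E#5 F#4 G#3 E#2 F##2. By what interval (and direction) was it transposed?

down a diminished seventh

From D6 to E#5 is 7 letter names — a seventh of some quality.
E#5 to D6 is 9 semitones, which makes it a diminished seventh; the second version is lower, so the direction is down.
Checking another pair — E3 → F##2 — gives the same interval.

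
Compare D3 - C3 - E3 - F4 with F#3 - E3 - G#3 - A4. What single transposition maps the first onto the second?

Take the first pair: D3 → F#3. D to F spans 3 letter names, so the interval is some kind of third.
D3 to F#3 is 4 semitones, which makes it a major third; the second version is higher, so the direction is up.
Checking another pair — F4 → A4 — gives the same interval.

up a major third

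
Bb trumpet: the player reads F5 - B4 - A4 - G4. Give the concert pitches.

Eb5 A4 G4 F4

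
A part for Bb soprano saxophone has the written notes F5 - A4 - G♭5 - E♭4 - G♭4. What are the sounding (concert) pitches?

Eb5 G4 Fb5 Db4 Fb4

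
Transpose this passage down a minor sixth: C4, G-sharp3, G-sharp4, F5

C4 becomes E3
G#3 becomes B#2
G#4 becomes B#3
F5 becomes A4

E3 B#2 B#3 A4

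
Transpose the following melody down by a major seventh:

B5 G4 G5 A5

B5 → C5
G4 → Ab3
G5 → Ab4
A5 → Bb4

C5 Ab3 Ab4 Bb4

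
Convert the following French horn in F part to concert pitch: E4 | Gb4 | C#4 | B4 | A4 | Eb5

Written C4 on the French horn in F sounds as F3, a perfect fifth lower; apply that shift to every note.
E4 → A3
Gb4 → Cb4
C#4 → F#3
B4 → E4
A4 → D4
Eb5 → Ab4

A3 Cb4 F#3 E4 D4 Ab4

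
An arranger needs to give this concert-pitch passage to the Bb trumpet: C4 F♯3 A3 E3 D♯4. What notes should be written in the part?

D4 G#3 B3 F#3 E#4

The Bb trumpet sounds a major second below written, so the written part must be a major second above concert — transpose each note up.
C4 gives D4
F#3 gives G#3
A3 gives B3
E3 gives F#3
D#4 gives E#4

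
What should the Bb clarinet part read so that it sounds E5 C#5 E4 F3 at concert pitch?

F#5 D#5 F#4 G3

Written C4 sounds as Bb3 on the Bb clarinet, so concert pitches are written a major second up.
E5 becomes F#5
C#5 becomes D#5
E4 becomes F#4
F3 becomes G3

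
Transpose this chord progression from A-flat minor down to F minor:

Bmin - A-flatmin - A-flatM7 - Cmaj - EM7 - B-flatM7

G#min Fmin FM7 Amaj C#M7 GM7

A-flat minor down to F minor is a minor third; each chord root moves by that interval while the quality stays the same.
Bmin: root B down a minor third → G#, giving G#min.
A-flatmin: root A-flat down a minor third → F, giving Fmin.
A-flatM7: root A-flat down a minor third → F, giving FM7.
Cmaj: root C down a minor third → A, giving Amaj.
EM7: root E down a minor third → C#, giving C#M7.
B-flatM7: root B-flat down a minor third → G, giving GM7.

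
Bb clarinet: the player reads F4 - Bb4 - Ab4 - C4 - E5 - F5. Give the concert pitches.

The Bb clarinet sounds a major second below written, so transpose each written note down a major second.
F4 -> Eb4
Bb4 -> Ab4
Ab4 -> Gb4
C4 -> Bb3
E5 -> D5
F5 -> Eb5

Eb4 Ab4 Gb4 Bb3 D5 Eb5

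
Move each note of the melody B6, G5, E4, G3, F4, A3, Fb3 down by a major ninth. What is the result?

A5 F4 D3 F2 Eb3 G2 Ebb2

B6: a ninth down reaches A, and 14 semitones makes it A5.
G5 down a major ninth is F4.
E4 down a major ninth is D3.
A major ninth down from G3 gives F2.
F4 down a major ninth is Eb3.
A3 down a major ninth is G2.
Fb3 down a major ninth is Ebb2.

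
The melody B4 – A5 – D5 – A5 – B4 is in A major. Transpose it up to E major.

F#5 E6 A5 E6 F#5

A major to E major up is a perfect fifth, so every note moves up by that interval.
B4 → F#5
A5 → E6
D5 → A5
A5 → E6
B4 → F#5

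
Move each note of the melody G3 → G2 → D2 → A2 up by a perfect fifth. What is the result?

D4 D3 A2 E3

G3 to D4
G2 to D3
D2 to A2
A2 to E3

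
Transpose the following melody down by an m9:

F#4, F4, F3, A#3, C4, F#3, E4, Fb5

F#4 down a minor ninth is E#3.
F4: a ninth down reaches E, and 13 semitones makes it E3.
F3 down a minor ninth is E2.
A#3 down a minor ninth is G##2.
C4 down a minor ninth is B2.
F#3: a ninth down reaches E, and 13 semitones makes it E#2.
E4: a ninth down reaches D, and 13 semitones makes it D#3.
Fb5 down a minor ninth is Eb4.

E#3 E3 E2 G##2 B2 E#2 D#3 Eb4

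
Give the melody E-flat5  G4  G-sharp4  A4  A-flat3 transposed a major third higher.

Eb5 becomes G5
G4 becomes B4
G#4 becomes B#4
A4 becomes C#5
Ab3 becomes C4

G5 B4 B#4 C#5 C4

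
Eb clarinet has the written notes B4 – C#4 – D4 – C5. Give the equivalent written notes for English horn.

First find concert pitch: the Eb clarinet sounds a minor third above written, so B4 C#4 D4 C5 sounds D5 E4 F4 Eb5.
Then write for English horn: it sounds a perfect fifth below written, so the part must be a perfect fifth above concert.
D5 → A5
E4 → B4
F4 → C5
Eb5 → Bb5

A5 B4 C5 Bb5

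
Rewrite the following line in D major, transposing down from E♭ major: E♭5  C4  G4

E♭ major to D major down is a minor second, so every note moves down by that interval.
Eb5 becomes D5
C4 becomes B3
G4 becomes F#4

D5 B3 F#4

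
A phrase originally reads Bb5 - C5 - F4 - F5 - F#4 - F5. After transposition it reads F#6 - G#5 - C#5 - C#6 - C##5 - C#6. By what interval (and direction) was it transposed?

Take the first pair: Bb5 → F#6. B to F spans 5 letter names, so the interval is some kind of fifth.
Bb5 to F#6 is 8 semitones, which makes it an augmented fifth; the second version is higher, so the direction is up.
Checking another pair — F5 → C#6 — gives the same interval.

up an augmented fifth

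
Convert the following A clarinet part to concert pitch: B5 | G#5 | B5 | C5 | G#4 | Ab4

Written C4 on the A clarinet sounds as A3, a minor third lower; apply that shift to every note.
B5 gives G#5
G#5 gives E#5
B5 gives G#5
C5 gives A4
G#4 gives E#4
Ab4 gives F4

G#5 E#5 G#5 A4 E#4 F4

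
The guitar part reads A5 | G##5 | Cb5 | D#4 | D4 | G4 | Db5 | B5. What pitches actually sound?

A4 G##4 Cb4 D#3 D3 G3 Db4 B4

The guitar sounds a perfect octave below written, so transpose each written note down a perfect octave.
A5 gives A4
G##5 gives G##4
Cb5 gives Cb4
D#4 gives D#3
D4 gives D3
G4 gives G3
Db5 gives Db4
B5 gives B4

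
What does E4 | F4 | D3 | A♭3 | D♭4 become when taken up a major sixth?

E4 → C#5
F4 → D5
D3 → B3
Ab3 → F4
Db4 → Bb4

C#5 D5 B3 F4 Bb4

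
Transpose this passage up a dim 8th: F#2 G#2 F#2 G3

F3 G3 F3 Gb4

A diminished octave up from F#2 gives F3.
G#2 up a diminished octave is G3.
A diminished octave up from F#2 gives F3.
G3 up a diminished octave is Gb4.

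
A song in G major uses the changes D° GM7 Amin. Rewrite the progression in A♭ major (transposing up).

Eb° AbM7 Bbmin

G major up to A♭ major is a minor second; each chord root moves by that interval while the quality stays the same.
D°: root D up a minor second → Eb, giving Eb°.
GM7: root G up a minor second → Ab, giving AbM7.
Amin: root A up a minor second → Bb, giving Bbmin.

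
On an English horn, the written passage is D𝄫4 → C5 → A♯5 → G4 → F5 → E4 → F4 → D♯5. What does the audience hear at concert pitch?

The English horn sounds a perfect fifth below written, so transpose each written note down a perfect fifth.
Dbb4 -> Gbb3
C5 -> F4
A#5 -> D#5
G4 -> C4
F5 -> Bb4
E4 -> A3
F4 -> Bb3
D#5 -> G#4

Gbb3 F4 D#5 C4 Bb4 A3 Bb3 G#4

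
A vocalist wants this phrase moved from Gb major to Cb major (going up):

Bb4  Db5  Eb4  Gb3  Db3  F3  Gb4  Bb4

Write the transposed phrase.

Eb5 Gb5 Ab4 Cb4 Gb3 Bb3 Cb5 Eb5

From Gb up to Cb is a perfect fourth; apply that to each pitch.
Bb4 to Eb5
Db5 to Gb5
Eb4 to Ab4
Gb3 to Cb4
Db3 to Gb3
F3 to Bb3
Gb4 to Cb5
Bb4 to Eb5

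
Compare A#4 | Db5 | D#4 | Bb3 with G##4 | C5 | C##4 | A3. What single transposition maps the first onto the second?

down a minor second

Take the first pair: A#4 → G##4. A to G spans 2 letter names, so the interval is some kind of second.
G##4 to A#4 is 1 semitone, which makes it a minor second; the second version is lower, so the direction is down.
Checking another pair — Bb3 → A3 — gives the same interval.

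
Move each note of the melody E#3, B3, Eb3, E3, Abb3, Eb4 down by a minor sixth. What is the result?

E#3 becomes G##2
B3 becomes D#3
Eb3 becomes G2
E3 becomes G#2
Abb3 becomes Cb3
Eb4 becomes G3

G##2 D#3 G2 G#2 Cb3 G3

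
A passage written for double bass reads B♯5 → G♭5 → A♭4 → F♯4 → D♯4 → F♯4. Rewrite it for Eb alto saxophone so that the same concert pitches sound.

First find concert pitch: the double bass sounds a perfect octave below written, so B♯5 G♭5 A♭4 F♯4 D♯4 F♯4 sounds B#4 Gb4 Ab3 F#3 D#3 F#3.
Then write for Eb alto saxophone: it sounds a major sixth below written, so the part must be a major sixth above concert.
B#4 → G##5
Gb4 → Eb5
Ab3 → F4
F#3 → D#4
D#3 → B#3
F#3 → D#4

G##5 Eb5 F4 D#4 B#3 D#4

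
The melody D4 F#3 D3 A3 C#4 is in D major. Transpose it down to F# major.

F#3 A#2 F#2 C#3 E#3

D major to F# major down is a minor sixth, so every note moves down by that interval.
D4 -> F#3
F#3 -> A#2
D3 -> F#2
A3 -> C#3
C#4 -> E#3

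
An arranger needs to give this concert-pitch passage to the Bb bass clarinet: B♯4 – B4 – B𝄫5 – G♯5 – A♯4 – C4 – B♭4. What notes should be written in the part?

C##6 C#6 Cb7 A#6 B#5 D5 C6

The Bb bass clarinet sounds a major ninth below written, so the written part must be a major ninth above concert — transpose each note up.
B#4 to C##6
B4 to C#6
Bbb5 to Cb7
G#5 to A#6
A#4 to B#5
C4 to D5
Bb4 to C6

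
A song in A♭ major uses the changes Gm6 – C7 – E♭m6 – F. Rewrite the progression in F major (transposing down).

A♭ major down to F major is a minor third; each chord root moves by that interval while the quality stays the same.
Gm6: root G down a minor third → E, giving Em6.
C7: root C down a minor third → A, giving A7.
E♭m6: root E♭ down a minor third → C, giving Cm6.
F: root F down a minor third → D, giving D.

Em6 A7 Cm6 D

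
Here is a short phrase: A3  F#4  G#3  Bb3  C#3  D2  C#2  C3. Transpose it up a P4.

A perfect fourth up from A3 gives D4.
A perfect fourth up from F#4 gives B4.
A perfect fourth up from G#3 gives C#4.
Bb3: a fourth up reaches E, and 5 semitones makes it Eb4.
C#3: a fourth up reaches F, and 5 semitones makes it F#3.
D2 up a perfect fourth is G2.
A perfect fourth up from C#2 gives F#2.
C3 up a perfect fourth is F3.

D4 B4 C#4 Eb4 F#3 G2 F#2 F3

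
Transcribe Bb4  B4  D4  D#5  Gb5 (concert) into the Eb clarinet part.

The Eb clarinet sounds a minor third above written, so the written part must be a minor third below concert — transpose each note down.
Bb4 becomes G4
B4 becomes G#4
D4 becomes B3
D#5 becomes B#4
Gb5 becomes Eb5

G4 G#4 B3 B#4 Eb5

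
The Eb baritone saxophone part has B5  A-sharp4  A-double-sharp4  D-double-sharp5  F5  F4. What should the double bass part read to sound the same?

First find concert pitch: the Eb baritone saxophone sounds a major thirteenth below written, so B5 A-sharp4 A-double-sharp4 D-double-sharp5 F5 F4 sounds D4 C#3 C##3 F##3 Ab3 Ab2.
Then write for double bass: it sounds a perfect octave below written, so the part must be a perfect octave above concert.
D4 → D5
C#3 → C#4
C##3 → C##4
F##3 → F##4
Ab3 → Ab4
Ab2 → Ab3

D5 C#4 C##4 F##4 Ab4 Ab3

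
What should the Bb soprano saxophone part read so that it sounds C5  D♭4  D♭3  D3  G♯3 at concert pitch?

D5 Eb4 Eb3 E3 A#3

The Bb soprano saxophone sounds a major second below written, so the written part must be a major second above concert — transpose each note up.
C5 → D5
Db4 → Eb4
Db3 → Eb3
D3 → E3
G#3 → A#3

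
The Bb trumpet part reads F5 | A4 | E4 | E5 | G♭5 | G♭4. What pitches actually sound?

Eb5 G4 D4 D5 Fb5 Fb4

Written C4 on the Bb trumpet sounds as Bb3, a major second lower; apply that shift to every note.
F5 gives Eb5
A4 gives G4
E4 gives D4
E5 gives D5
Gb5 gives Fb5
Gb4 gives Fb4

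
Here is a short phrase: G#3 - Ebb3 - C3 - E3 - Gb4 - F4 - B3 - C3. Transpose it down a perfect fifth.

C#3 Abb2 F2 A2 Cb4 Bb3 E3 F2

G#3 gives C#3
Ebb3 gives Abb2
C3 gives F2
E3 gives A2
Gb4 gives Cb4
F4 gives Bb3
B3 gives E3
C3 gives F2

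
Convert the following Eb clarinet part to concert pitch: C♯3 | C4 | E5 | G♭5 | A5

E3 Eb4 G5 Bbb5 C6

Written C4 on the Eb clarinet sounds as Eb4, a minor third higher; apply that shift to every note.
C#3 becomes E3
C4 becomes Eb4
E5 becomes G5
Gb5 becomes Bbb5
A5 becomes C6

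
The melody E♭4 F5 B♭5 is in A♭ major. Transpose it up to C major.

G4 A5 D6

A♭ major to C major up is a major third, so every note moves up by that interval.
Eb4 → G4
F5 → A5
Bb5 → D6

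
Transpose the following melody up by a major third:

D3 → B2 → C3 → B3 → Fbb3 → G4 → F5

F#3 D#3 E3 D#4 Abb3 B4 A5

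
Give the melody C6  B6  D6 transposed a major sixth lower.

C6 to Eb5
B6 to D6
D6 to F5

Eb5 D6 F5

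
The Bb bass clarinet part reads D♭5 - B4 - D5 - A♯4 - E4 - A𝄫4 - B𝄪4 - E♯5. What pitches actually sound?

Cb4 A3 C4 G#3 D3 Gbb3 A##3 D#4

Written C4 on the Bb bass clarinet sounds as Bb2, a major ninth lower; apply that shift to every note.
Db5 to Cb4
B4 to A3
D5 to C4
A#4 to G#3
E4 to D3
Abb4 to Gbb3
B##4 to A##3
E#5 to D#4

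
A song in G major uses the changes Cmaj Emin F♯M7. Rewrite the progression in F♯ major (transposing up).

Bmaj D#min E#M7

G major up to F♯ major is a major seventh; each chord root moves by that interval while the quality stays the same.
Cmaj: root C up a major seventh → B, giving Bmaj.
Emin: root E up a major seventh → D#, giving D#min.
F♯M7: root F♯ up a major seventh → E#, giving E#M7.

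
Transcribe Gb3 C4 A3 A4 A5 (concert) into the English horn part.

Db4 G4 E4 E5 E6

Written C4 sounds as F3 on the English horn, so concert pitches are written a perfect fifth up.
Gb3 → Db4
C4 → G4
A3 → E4
A4 → E5
A5 → E6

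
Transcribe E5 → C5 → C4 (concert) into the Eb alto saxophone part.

C#6 A5 A4

Written C4 sounds as Eb3 on the Eb alto saxophone, so concert pitches are written a major sixth up.
E5 -> C#6
C5 -> A5
C4 -> A4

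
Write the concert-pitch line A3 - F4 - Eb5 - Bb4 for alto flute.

D4 Bb4 Ab5 Eb5

Written C4 sounds as G3 on the alto flute, so concert pitches are written a perfect fourth up.
A3 → D4
F4 → Bb4
Eb5 → Ab5
Bb4 → Eb5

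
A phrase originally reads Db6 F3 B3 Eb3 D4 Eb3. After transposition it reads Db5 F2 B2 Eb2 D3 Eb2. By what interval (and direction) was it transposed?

Take the first pair: Db6 → Db5. D to D spans 8 letter names, so the interval is some kind of octave.
Db5 to Db6 is 12 semitones, which makes it a perfect octave; the second version is lower, so the direction is down.
Checking another pair — Eb3 → Eb2 — gives the same interval.

down a perfect octave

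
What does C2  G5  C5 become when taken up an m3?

A minor third up from C2 gives Eb2.
G5 up a minor third is Bb5.
C5 up a minor third is Eb5.

Eb2 Bb5 Eb5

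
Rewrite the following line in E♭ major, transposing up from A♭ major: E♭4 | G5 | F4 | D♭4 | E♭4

Bb4 D6 C5 Ab4 Bb4

From A♭ up to E♭ is a perfect fifth; apply that to each pitch.
Eb4 becomes Bb4
G5 becomes D6
F4 becomes C5
Db4 becomes Ab4
Eb4 becomes Bb4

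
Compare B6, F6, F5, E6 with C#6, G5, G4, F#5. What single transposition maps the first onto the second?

From B6 to C#6 is 7 letter names — a seventh of some quality.
C#6 to B6 is 10 semitones, which makes it a minor seventh; the second version is lower, so the direction is down.
Checking another pair — E6 → F#5 — gives the same interval.

down a minor seventh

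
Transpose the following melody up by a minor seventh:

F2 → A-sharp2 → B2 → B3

F2: a seventh up reaches E, and 10 semitones makes it Eb3.
A#2: a seventh up reaches G, and 10 semitones makes it G#3.
B2 up a minor seventh is A3.
B3: a seventh up reaches A, and 10 semitones makes it A4.

Eb3 G#3 A3 A4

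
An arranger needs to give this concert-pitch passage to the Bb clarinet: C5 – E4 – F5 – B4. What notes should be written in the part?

D5 F#4 G5 C#5

The Bb clarinet sounds a major second below written, so the written part must be a major second above concert — transpose each note up.
C5 becomes D5
E4 becomes F#4
F5 becomes G5
B4 becomes C#5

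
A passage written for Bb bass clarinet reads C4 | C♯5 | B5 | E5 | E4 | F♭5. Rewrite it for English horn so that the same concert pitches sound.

F3 F#4 E5 A4 A3 Bbb4

First find concert pitch: the Bb bass clarinet sounds a major ninth below written, so C4 C♯5 B5 E5 E4 F♭5 sounds Bb2 B3 A4 D4 D3 Ebb4.
Then write for English horn: it sounds a perfect fifth below written, so the part must be a perfect fifth above concert.
Bb2 → F3
B3 → F#4
A4 → E5
D4 → A4
D3 → A3
Ebb4 → Bbb4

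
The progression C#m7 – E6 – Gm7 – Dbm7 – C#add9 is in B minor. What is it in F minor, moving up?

Gm7 Bb6 Dbm7 Abbm7 Gadd9

B minor up to F minor is a diminished fifth; each chord root moves by that interval while the quality stays the same.
C#m7: root C# up a diminished fifth → G, giving Gm7.
E6: root E up a diminished fifth → Bb, giving Bb6.
Gm7: root G up a diminished fifth → Db, giving Dbm7.
Dbm7: root Db up a diminished fifth → Abb, giving Abbm7.
C#add9: root C# up a diminished fifth → G, giving Gadd9.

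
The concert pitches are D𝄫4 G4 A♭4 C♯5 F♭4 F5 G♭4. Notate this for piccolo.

Dbb3 G3 Ab3 C#4 Fb3 F4 Gb3

The piccolo sounds a perfect octave above written, so the written part must be a perfect octave below concert — transpose each note down.
Dbb4 gives Dbb3
G4 gives G3
Ab4 gives Ab3
C#5 gives C#4
Fb4 gives Fb3
F5 gives F4
Gb4 gives Gb3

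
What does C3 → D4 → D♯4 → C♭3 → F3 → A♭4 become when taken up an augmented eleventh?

C3: an eleventh up reaches F, and 18 semitones makes it F#4.
D4: an eleventh up reaches G, and 18 semitones makes it G#5.
D#4: an eleventh up reaches G, and 18 semitones makes it G##5.
An augmented eleventh up from Cb3 gives F4.
An augmented eleventh up from F3 gives B4.
Ab4: an eleventh up reaches D, and 18 semitones makes it D6.

F#4 G#5 G##5 F4 B4 D6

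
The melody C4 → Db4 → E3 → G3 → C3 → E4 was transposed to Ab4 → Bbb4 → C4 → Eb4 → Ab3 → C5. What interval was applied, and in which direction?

up a minor sixth

Take the first pair: C4 → Ab4. C to A spans 6 letter names, so the interval is some kind of sixth.
C4 to Ab4 is 8 semitones, which makes it a minor sixth; the second version is higher, so the direction is up.
Checking another pair — E4 → C5 — gives the same interval.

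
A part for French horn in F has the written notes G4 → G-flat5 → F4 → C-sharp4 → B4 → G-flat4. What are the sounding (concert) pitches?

C4 Cb5 Bb3 F#3 E4 Cb4

The French horn in F sounds a perfect fifth below written, so transpose each written note down a perfect fifth.
G4 gives C4
Gb5 gives Cb5
F4 gives Bb3
C#4 gives F#3
B4 gives E4
Gb4 gives Cb4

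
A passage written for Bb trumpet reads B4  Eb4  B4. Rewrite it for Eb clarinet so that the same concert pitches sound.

F#4 Bb3 F#4

First find concert pitch: the Bb trumpet sounds a major second below written, so B4 Eb4 B4 sounds A4 Db4 A4.
Then write for Eb clarinet: it sounds a minor third above written, so the part must be a minor third below concert.
A4 → F#4
Db4 → Bb3
A4 → F#4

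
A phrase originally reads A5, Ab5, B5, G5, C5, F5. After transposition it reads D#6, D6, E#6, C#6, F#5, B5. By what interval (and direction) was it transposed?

Take the first pair: A5 → D#6. A to D spans 4 letter names, so the interval is some kind of fourth.
A5 to D#6 is 6 semitones, which makes it an augmented fourth; the second version is higher, so the direction is up.
Checking another pair — F5 → B5 — gives the same interval.

up an augmented fourth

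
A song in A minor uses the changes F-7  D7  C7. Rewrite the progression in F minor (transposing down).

Db-7 Bb7 Ab7

A minor down to F minor is a major third; each chord root moves by that interval while the quality stays the same.
F-7: root F down a major third → Db, giving Db-7.
D7: root D down a major third → Bb, giving Bb7.
C7: root C down a major third → Ab, giving Ab7.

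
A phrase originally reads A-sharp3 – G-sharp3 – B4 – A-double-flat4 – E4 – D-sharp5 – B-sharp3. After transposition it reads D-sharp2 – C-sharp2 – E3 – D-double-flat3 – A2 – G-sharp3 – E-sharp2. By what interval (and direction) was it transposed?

down a perfect twelfth

From A#3 to D#2 is 12 letter names — a twelfth of some quality.
D#2 to A#3 is 19 semitones, which makes it a perfect twelfth; the second version is lower, so the direction is down.
Checking another pair — B#3 → E#2 — gives the same interval.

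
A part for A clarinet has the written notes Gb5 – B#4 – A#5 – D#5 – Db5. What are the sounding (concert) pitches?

Eb5 G##4 F##5 B#4 Bb4

The A clarinet sounds a minor third below written, so transpose each written note down a minor third.
Gb5 → Eb5
B#4 → G##4
A#5 → F##5
D#5 → B#4
Db5 → Bb4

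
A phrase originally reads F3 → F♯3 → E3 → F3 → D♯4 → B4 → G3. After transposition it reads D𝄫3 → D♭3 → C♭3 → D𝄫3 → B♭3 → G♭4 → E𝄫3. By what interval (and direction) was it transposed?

Take the first pair: F3 → Dbb3. F to D spans 3 letter names, so the interval is some kind of third.
Dbb3 to F3 is 5 semitones, which makes it an augmented third; the second version is lower, so the direction is down.
Checking another pair — G3 → Ebb3 — gives the same interval.

down an augmented third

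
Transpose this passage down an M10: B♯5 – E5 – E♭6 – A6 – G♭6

G#4 C4 Cb5 F5 Ebb5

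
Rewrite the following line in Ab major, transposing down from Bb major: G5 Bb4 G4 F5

Bb major to Ab major down is a major second, so every note moves down by that interval.
G5 to F5
Bb4 to Ab4
G4 to F4
F5 to Eb5

F5 Ab4 F4 Eb5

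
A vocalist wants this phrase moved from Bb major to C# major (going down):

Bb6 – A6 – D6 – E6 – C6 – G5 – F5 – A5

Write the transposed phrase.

C#6 B#5 E#5 F##5 D#5 A#4 G#4 B#4

From Bb down to C# is a diminished seventh; apply that to each pitch.
Bb6 to C#6
A6 to B#5
D6 to E#5
E6 to F##5
C6 to D#5
G5 to A#4
F5 to G#4
A5 to B#4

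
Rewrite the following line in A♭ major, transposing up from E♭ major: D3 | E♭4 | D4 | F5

G3 Ab4 G4 Bb5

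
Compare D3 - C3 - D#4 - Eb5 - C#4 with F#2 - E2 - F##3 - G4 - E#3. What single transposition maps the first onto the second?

down a minor sixth

From D3 to F#2 is 6 letter names — a sixth of some quality.
F#2 to D3 is 8 semitones, which makes it a minor sixth; the second version is lower, so the direction is down.
Checking another pair — C#4 → E#3 — gives the same interval.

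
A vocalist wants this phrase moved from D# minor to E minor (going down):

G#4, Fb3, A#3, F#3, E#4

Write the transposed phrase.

D# minor to E minor down is a major seventh, so every note moves down by that interval.
G#4 -> A3
Fb3 -> Gbb2
A#3 -> B2
F#3 -> G2
E#4 -> F#3

A3 Gbb2 B2 G2 F#3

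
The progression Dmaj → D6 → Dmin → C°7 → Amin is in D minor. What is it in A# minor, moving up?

A#maj A#6 A#min G#°7 E#min

D minor up to A# minor is an augmented fifth; each chord root moves by that interval while the quality stays the same.
Dmaj: root D up an augmented fifth → A#, giving A#maj.
D6: root D up an augmented fifth → A#, giving A#6.
Dmin: root D up an augmented fifth → A#, giving A#min.
C°7: root C up an augmented fifth → G#, giving G#°7.
Amin: root A up an augmented fifth → E#, giving E#min.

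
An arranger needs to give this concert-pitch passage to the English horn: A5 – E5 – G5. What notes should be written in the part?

Written C4 sounds as F3 on the English horn, so concert pitches are written a perfect fifth up.
A5 to E6
E5 to B5
G5 to D6

E6 B5 D6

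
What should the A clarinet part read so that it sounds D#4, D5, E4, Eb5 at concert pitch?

F#4 F5 G4 Gb5

Written C4 sounds as A3 on the A clarinet, so concert pitches are written a minor third up.
D#4 becomes F#4
D5 becomes F5
E4 becomes G4
Eb5 becomes Gb5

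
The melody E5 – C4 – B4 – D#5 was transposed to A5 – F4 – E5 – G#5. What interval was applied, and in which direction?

From E5 to A5 is 4 letter names — a fourth of some quality.
E5 to A5 is 5 semitones, which makes it a perfect fourth; the second version is higher, so the direction is up.
Checking another pair — D#5 → G#5 — gives the same interval.

up a perfect fourth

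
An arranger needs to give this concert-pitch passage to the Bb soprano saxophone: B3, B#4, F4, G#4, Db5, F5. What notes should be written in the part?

Written C4 sounds as Bb3 on the Bb soprano saxophone, so concert pitches are written a major second up.
B3 → C#4
B#4 → C##5
F4 → G4
G#4 → A#4
Db5 → Eb5
F5 → G5

C#4 C##5 G4 A#4 Eb5 G5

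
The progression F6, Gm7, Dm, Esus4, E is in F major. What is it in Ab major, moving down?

F major down to Ab major is a major sixth; each chord root moves by that interval while the quality stays the same.
F6: root F down a major sixth → Ab, giving Ab6.
Gm7: root G down a major sixth → Bb, giving Bbm7.
Dm: root D down a major sixth → F, giving Fm.
Esus4: root E down a major sixth → G, giving Gsus4.
E: root E down a major sixth → G, giving G.

Ab6 Bbm7 Fm Gsus4 G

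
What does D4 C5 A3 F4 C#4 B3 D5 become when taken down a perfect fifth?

G3 F4 D3 Bb3 F#3 E3 G4

D4 -> G3
C5 -> F4
A3 -> D3
F4 -> Bb3
C#4 -> F#3
B3 -> E3
D5 -> G4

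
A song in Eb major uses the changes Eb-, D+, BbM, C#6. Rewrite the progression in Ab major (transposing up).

Ab- G+ EbM F#6

Eb major up to Ab major is a perfect fourth; each chord root moves by that interval while the quality stays the same.
Eb-: root Eb up a perfect fourth → Ab, giving Ab-.
D+: root D up a perfect fourth → G, giving G+.
BbM: root Bb up a perfect fourth → Eb, giving EbM.
C#6: root C# up a perfect fourth → F#, giving F#6.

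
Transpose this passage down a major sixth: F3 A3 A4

Ab2 C3 C4

F3 down a major sixth is Ab2.
A3: a sixth down reaches C, and 9 semitones makes it C3.
A4: a sixth down reaches C, and 9 semitones makes it C4.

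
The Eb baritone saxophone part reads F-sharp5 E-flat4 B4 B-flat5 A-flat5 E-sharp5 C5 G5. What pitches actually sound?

Written C4 on the Eb baritone saxophone sounds as Eb2, a major thirteenth lower; apply that shift to every note.
F#5 → A3
Eb4 → Gb2
B4 → D3
Bb5 → Db4
Ab5 → Cb4
E#5 → G#3
C5 → Eb3
G5 → Bb3

A3 Gb2 D3 Db4 Cb4 G#3 Eb3 Bb3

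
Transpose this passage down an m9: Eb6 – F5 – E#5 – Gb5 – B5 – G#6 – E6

D5 E4 D##4 F4 A#4 F##5 D#5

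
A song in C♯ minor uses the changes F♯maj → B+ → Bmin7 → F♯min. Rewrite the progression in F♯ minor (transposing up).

Bmaj E+ Emin7 Bmin

C♯ minor up to F♯ minor is a perfect fourth; each chord root moves by that interval while the quality stays the same.
F♯maj: root F♯ up a perfect fourth → B, giving Bmaj.
B+: root B up a perfect fourth → E, giving E+.
Bmin7: root B up a perfect fourth → E, giving Emin7.
F♯min: root F♯ up a perfect fourth → B, giving Bmin.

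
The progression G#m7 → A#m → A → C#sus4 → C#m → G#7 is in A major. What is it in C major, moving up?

Bm7 C#m C Esus4 Em B7

A major up to C major is a minor third; each chord root moves by that interval while the quality stays the same.
G#m7: root G# up a minor third → B, giving Bm7.
A#m: root A# up a minor third → C#, giving C#m.
A: root A up a minor third → C, giving C.
C#sus4: root C# up a minor third → E, giving Esus4.
C#m: root C# up a minor third → E, giving Em.
G#7: root G# up a minor third → B, giving B7.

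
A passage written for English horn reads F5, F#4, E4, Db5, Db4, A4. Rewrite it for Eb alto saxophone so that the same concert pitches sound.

First find concert pitch: the English horn sounds a perfect fifth below written, so F5 F#4 E4 Db5 Db4 A4 sounds Bb4 B3 A3 Gb4 Gb3 D4.
Then write for Eb alto saxophone: it sounds a major sixth below written, so the part must be a major sixth above concert.
Bb4 → G5
B3 → G#4
A3 → F#4
Gb4 → Eb5
Gb3 → Eb4
D4 → B4

G5 G#4 F#4 Eb5 Eb4 B4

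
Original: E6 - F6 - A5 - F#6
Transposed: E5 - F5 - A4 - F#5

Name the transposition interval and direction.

down a perfect octave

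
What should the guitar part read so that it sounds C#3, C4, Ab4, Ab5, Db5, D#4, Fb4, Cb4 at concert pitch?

C#4 C5 Ab5 Ab6 Db6 D#5 Fb5 Cb5

Written C4 sounds as C3 on the guitar, so concert pitches are written a perfect octave up.
C#3 → C#4
C4 → C5
Ab4 → Ab5
Ab5 → Ab6
Db5 → Db6
D#4 → D#5
Fb4 → Fb5
Cb4 → Cb5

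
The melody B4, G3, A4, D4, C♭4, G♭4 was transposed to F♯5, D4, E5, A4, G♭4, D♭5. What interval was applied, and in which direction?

up a perfect fifth

Take the first pair: B4 → F#5. B to F spans 5 letter names, so the interval is some kind of fifth.
B4 to F#5 is 7 semitones, which makes it a perfect fifth; the second version is higher, so the direction is up.
Checking another pair — Gb4 → Db5 — gives the same interval.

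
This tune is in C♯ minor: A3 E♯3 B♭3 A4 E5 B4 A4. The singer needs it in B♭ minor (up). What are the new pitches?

Gb4 D4 Abb4 Gb5 Db6 Ab5 Gb5

C♯ minor to B♭ minor up is a diminished seventh, so every note moves up by that interval.
A3 -> Gb4
E#3 -> D4
Bb3 -> Abb4
A4 -> Gb5
E5 -> Db6
B4 -> Ab5
A4 -> Gb5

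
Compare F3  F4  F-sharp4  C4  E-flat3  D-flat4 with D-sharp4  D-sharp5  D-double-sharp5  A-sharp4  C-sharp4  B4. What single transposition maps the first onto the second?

From F3 to D#4 is 6 letter names — a sixth of some quality.
F3 to D#4 is 10 semitones, which makes it an augmented sixth; the second version is higher, so the direction is up.
Checking another pair — Db4 → B4 — gives the same interval.

up an augmented sixth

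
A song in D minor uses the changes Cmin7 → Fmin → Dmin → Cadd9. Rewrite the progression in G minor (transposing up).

Fmin7 Bbmin Gmin Fadd9

D minor up to G minor is a perfect fourth; each chord root moves by that interval while the quality stays the same.
Cmin7: root C up a perfect fourth → F, giving Fmin7.
Fmin: root F up a perfect fourth → Bb, giving Bbmin.
Dmin: root D up a perfect fourth → G, giving Gmin.
Cadd9: root C up a perfect fourth → F, giving Fadd9.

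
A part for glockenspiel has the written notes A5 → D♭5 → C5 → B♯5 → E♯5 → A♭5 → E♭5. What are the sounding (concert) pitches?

The glockenspiel sounds a perfect fifteenth above written, so transpose each written note up a perfect fifteenth.
A5 gives A7
Db5 gives Db7
C5 gives C7
B#5 gives B#7
E#5 gives E#7
Ab5 gives Ab7
Eb5 gives Eb7

A7 Db7 C7 B#7 E#7 Ab7 Eb7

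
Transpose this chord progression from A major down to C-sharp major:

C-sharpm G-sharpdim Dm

E#m B#dim F#m

A major down to C-sharp major is a minor sixth; each chord root moves by that interval while the quality stays the same.
C-sharpm: root C-sharp down a minor sixth → E#, giving E#m.
G-sharpdim: root G-sharp down a minor sixth → B#, giving B#dim.
Dm: root D down a minor sixth → F#, giving F#m.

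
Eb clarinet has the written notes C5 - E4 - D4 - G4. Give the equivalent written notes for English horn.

Bb5 D5 C5 F5

First find concert pitch: the Eb clarinet sounds a minor third above written, so C5 E4 D4 G4 sounds Eb5 G4 F4 Bb4.
Then write for English horn: it sounds a perfect fifth below written, so the part must be a perfect fifth above concert.
Eb5 → Bb5
G4 → D5
F4 → C5
Bb4 → F5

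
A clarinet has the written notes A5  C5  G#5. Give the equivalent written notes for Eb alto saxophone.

D#6 F#5 C##6

First find concert pitch: the A clarinet sounds a minor third below written, so A5 C5 G#5 sounds F#5 A4 E#5.
Then write for Eb alto saxophone: it sounds a major sixth below written, so the part must be a major sixth above concert.
F#5 → D#6
A4 → F#5
E#5 → C##6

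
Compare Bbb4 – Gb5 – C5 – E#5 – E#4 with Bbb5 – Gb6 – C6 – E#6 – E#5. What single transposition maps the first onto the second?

up a perfect octave

From Bbb4 to Bbb5 is 8 letter names — an octave of some quality.
Bbb4 to Bbb5 is 12 semitones, which makes it a perfect octave; the second version is higher, so the direction is up.
Checking another pair — E#4 → E#5 — gives the same interval.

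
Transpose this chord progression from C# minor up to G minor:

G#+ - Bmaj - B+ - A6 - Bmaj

C# minor up to G minor is a diminished fifth; each chord root moves by that interval while the quality stays the same.
G#+: root G# up a diminished fifth → D, giving D+.
Bmaj: root B up a diminished fifth → F, giving Fmaj.
B+: root B up a diminished fifth → F, giving F+.
A6: root A up a diminished fifth → Eb, giving Eb6.
Bmaj: root B up a diminished fifth → F, giving Fmaj.

D+ Fmaj F+ Eb6 Fmaj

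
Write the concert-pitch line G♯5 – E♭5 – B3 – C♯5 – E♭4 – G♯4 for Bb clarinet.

Written C4 sounds as Bb3 on the Bb clarinet, so concert pitches are written a major second up.
G#5 becomes A#5
Eb5 becomes F5
B3 becomes C#4
C#5 becomes D#5
Eb4 becomes F4
G#4 becomes A#4

A#5 F5 C#4 D#5 F4 A#4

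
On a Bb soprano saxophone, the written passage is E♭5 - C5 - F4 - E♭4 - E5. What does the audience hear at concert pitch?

Db5 Bb4 Eb4 Db4 D5

Written C4 on the Bb soprano saxophone sounds as Bb3, a major second lower; apply that shift to every note.
Eb5 becomes Db5
C5 becomes Bb4
F4 becomes Eb4
Eb4 becomes Db4
E5 becomes D5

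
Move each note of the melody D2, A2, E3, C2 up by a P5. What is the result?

A2 E3 B3 G2

D2: a fifth up reaches A, and 7 semitones makes it A2.
A2: a fifth up reaches E, and 7 semitones makes it E3.
E3: a fifth up reaches B, and 7 semitones makes it B3.
A perfect fifth up from C2 gives G2.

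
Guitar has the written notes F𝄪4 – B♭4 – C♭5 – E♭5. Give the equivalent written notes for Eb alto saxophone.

D##4 G4 Ab4 C5

First find concert pitch: the guitar sounds a perfect octave below written, so F𝄪4 B♭4 C♭5 E♭5 sounds F##3 Bb3 Cb4 Eb4.
Then write for Eb alto saxophone: it sounds a major sixth below written, so the part must be a major sixth above concert.
F##3 → D##4
Bb3 → G4
Cb4 → Ab4
Eb4 → C5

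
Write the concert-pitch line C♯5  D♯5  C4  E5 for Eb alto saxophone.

The Eb alto saxophone sounds a major sixth below written, so the written part must be a major sixth above concert — transpose each note up.
C#5 -> A#5
D#5 -> B#5
C4 -> A4
E5 -> C#6

A#5 B#5 A4 C#6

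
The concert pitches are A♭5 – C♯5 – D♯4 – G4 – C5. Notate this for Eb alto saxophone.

Written C4 sounds as Eb3 on the Eb alto saxophone, so concert pitches are written a major sixth up.
Ab5 to F6
C#5 to A#5
D#4 to B#4
G4 to E5
C5 to A5

F6 A#5 B#4 E5 A5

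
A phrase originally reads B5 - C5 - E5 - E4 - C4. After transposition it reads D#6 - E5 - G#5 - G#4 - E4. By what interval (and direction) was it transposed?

up a major third

Take the first pair: B5 → D#6. B to D spans 3 letter names, so the interval is some kind of third.
B5 to D#6 is 4 semitones, which makes it a major third; the second version is higher, so the direction is up.
Checking another pair — C4 → E4 — gives the same interval.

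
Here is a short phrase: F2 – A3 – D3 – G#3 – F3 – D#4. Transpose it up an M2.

G2 B3 E3 A#3 G3 E#4

F2 up a major second is G2.
A3 up a major second is B3.
D3 up a major second is E3.
A major second up from G#3 gives A#3.
A major second up from F3 gives G3.
A major second up from D#4 gives E#4.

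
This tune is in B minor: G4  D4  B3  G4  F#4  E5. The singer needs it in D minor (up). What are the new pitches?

B minor to D minor up is a minor third, so every note moves up by that interval.
G4 -> Bb4
D4 -> F4
B3 -> D4
G4 -> Bb4
F#4 -> A4
E5 -> G5

Bb4 F4 D4 Bb4 A4 G5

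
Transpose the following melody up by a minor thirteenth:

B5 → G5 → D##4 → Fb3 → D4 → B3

G7 Eb7 B#5 Dbb5 Bb5 G5

B5 up a minor thirteenth is G7.
G5 up a minor thirteenth is Eb7.
A minor thirteenth up from D##4 gives B#5.
A minor thirteenth up from Fb3 gives Dbb5.
A minor thirteenth up from D4 gives Bb5.
B3: a thirteenth up reaches G, and 20 semitones makes it G5.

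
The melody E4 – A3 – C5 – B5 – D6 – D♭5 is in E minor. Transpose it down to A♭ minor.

Ab3 Db3 Fb4 Eb5 Gb5 Gbb4

E minor to A♭ minor down is an augmented fifth, so every note moves down by that interval.
E4 becomes Ab3
A3 becomes Db3
C5 becomes Fb4
B5 becomes Eb5
D6 becomes Gb5
Db5 becomes Gbb4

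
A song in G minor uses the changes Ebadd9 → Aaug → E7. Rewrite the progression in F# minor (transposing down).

Dadd9 G#aug D#7

G minor down to F# minor is a minor second; each chord root moves by that interval while the quality stays the same.
Ebadd9: root Eb down a minor second → D, giving Dadd9.
Aaug: root A down a minor second → G#, giving G#aug.
E7: root E down a minor second → D#, giving D#7.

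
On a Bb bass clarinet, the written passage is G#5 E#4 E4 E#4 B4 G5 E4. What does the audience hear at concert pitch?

F#4 D#3 D3 D#3 A3 F4 D3

Written C4 on the Bb bass clarinet sounds as Bb2, a major ninth lower; apply that shift to every note.
G#5 gives F#4
E#4 gives D#3
E4 gives D3
E#4 gives D#3
B4 gives A3
G5 gives F4
E4 gives D3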